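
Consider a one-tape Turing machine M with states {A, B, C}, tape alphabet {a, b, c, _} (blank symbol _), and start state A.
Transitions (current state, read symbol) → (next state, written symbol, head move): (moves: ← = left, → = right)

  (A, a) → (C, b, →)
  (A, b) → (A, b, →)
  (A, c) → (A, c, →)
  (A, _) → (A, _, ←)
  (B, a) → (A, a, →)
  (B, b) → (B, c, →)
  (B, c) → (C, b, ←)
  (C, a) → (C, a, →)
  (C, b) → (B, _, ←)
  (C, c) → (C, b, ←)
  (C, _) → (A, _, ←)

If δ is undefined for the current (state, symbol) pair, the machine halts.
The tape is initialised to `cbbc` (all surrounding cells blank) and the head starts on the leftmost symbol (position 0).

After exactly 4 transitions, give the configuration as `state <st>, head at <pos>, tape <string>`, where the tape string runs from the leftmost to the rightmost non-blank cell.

state A, head at 4, tape cbbc

A | [c]bbc_   read c → write c, move →, go to A
A | c[b]bc_   read b → write b, move →, go to A
A | cb[b]c_   read b → write b, move →, go to A
A | cbb[c]_   read c → write c, move →, go to A
A | cbbc[_]
After 4 steps: state A, head at 4, tape cbbc.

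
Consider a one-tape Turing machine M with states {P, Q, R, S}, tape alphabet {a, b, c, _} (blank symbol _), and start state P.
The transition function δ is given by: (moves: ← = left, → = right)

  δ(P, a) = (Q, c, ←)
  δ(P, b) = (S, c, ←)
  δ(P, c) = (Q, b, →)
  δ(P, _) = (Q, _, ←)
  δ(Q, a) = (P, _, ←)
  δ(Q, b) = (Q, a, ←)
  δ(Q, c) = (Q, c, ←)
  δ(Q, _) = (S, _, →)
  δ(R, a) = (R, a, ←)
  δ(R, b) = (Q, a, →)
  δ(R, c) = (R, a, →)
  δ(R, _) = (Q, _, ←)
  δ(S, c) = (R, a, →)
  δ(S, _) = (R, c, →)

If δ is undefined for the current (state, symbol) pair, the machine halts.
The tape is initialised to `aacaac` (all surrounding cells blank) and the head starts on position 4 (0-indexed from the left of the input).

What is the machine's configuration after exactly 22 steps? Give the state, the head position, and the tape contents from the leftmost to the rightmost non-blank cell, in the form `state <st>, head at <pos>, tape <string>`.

state Q, head at -2, tape a

P | __aaca[a]c_   read a → write c, move ←, go to Q
Q | __aac[a]cc_   read a → write _, move ←, go to P
P | __aa[c]_cc_   read c → write b, move →, go to Q
Q | __aab[_]cc_   read _ → write _, move →, go to S
S | __aab_[c]c_   read c → write a, move →, go to R
R | __aab_a[c]_   read c → write a, move →, go to R
R | __aab_aa[_]   read _ → write _, move ←, go to Q
Q | __aab_a[a]_   read a → write _, move ←, go to P
P | __aab_[a]__   read a → write c, move ←, go to Q
Q | __aab[_]c__   read _ → write _, move →, go to S
S | __aab_[c]__   read c → write a, move →, go to R
R | __aab_a[_]_   read _ → write _, move ←, go to Q
Q | __aab_[a]__   read a → write _, move ←, go to P
P | __aab[_]___   read _ → write _, move ←, go to Q
Q | __aa[b]____   read b → write a, move ←, go to Q
Q | __a[a]a____   read a → write _, move ←, go to P
P | __[a]_a____   read a → write c, move ←, go to Q
Q | _[_]c_a____   read _ → write _, move →, go to S
S | __[c]_a____   read c → write a, move →, go to R
R | __a[_]a____   read _ → write _, move ←, go to Q
Q | __[a]_a____   read a → write _, move ←, go to P
P | _[_]__a____   read _ → write _, move ←, go to Q
Q | [_]___a____
After 22 steps: state Q, head at -2, tape a.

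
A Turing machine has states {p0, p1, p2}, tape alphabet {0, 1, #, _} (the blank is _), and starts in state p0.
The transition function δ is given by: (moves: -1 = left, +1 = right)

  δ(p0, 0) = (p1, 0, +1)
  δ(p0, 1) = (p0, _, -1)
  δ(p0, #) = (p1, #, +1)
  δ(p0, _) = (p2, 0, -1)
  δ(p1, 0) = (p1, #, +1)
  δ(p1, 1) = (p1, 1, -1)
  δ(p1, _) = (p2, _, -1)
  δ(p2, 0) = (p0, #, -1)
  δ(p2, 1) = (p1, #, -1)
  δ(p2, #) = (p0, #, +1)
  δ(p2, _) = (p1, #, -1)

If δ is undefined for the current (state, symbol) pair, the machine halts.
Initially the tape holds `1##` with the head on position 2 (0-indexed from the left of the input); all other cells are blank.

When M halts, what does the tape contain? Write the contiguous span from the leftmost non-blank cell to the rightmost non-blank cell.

1###

state=p0 head=2 tape=1#[#]__   (p0,#)→(p1,#,+1)
state=p1 head=3 tape=1##[_]_   (p1,_)→(p2,_,-1)
state=p2 head=2 tape=1#[#]__   (p2,#)→(p0,#,+1)
state=p0 head=3 tape=1##[_]_   (p0,_)→(p2,0,-1)
state=p2 head=2 tape=1#[#]0_   (p2,#)→(p0,#,+1)
state=p0 head=3 tape=1##[0]_   (p0,0)→(p1,0,+1)
state=p1 head=4 tape=1##0[_]   (p1,_)→(p2,_,-1)
state=p2 head=3 tape=1##[0]_   (p2,0)→(p0,#,-1)
state=p0 head=2 tape=1#[#]#_   (p0,#)→(p1,#,+1)
state=p1 head=3 tape=1##[#]_
The non-blank tape span at halt is 1###.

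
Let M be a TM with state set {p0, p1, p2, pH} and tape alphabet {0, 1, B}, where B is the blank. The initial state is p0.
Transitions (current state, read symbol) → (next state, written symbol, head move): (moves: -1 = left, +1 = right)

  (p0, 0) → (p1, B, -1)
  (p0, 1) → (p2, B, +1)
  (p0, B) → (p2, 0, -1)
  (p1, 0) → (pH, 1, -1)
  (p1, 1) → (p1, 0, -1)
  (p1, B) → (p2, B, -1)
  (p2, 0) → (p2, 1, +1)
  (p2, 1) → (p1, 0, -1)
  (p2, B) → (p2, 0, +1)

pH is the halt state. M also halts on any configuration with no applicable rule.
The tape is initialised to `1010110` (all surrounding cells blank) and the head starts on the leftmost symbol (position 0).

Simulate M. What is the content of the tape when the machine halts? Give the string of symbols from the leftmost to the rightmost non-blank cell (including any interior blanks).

state=p0 head=0 tape=B[1]010110   (p0,1)→(p2,B,+1)
state=p2 head=1 tape=BB[0]10110   (p2,0)→(p2,1,+1)
state=p2 head=2 tape=BB1[1]0110   (p2,1)→(p1,0,-1)
state=p1 head=1 tape=BB[1]00110   (p1,1)→(p1,0,-1)
state=p1 head=0 tape=B[B]000110   (p1,B)→(p2,B,-1)
state=p2 head=-1 tape=[B]B000110   (p2,B)→(p2,0,+1)
state=p2 head=0 tape=0[B]000110   (p2,B)→(p2,0,+1)
state=p2 head=1 tape=00[0]00110   (p2,0)→(p2,1,+1)
state=p2 head=2 tape=001[0]0110   (p2,0)→(p2,1,+1)
state=p2 head=3 tape=0011[0]110   (p2,0)→(p2,1,+1)
state=p2 head=4 tape=00111[1]10   (p2,1)→(p1,0,-1)
state=p1 head=3 tape=0011[1]010   (p1,1)→(p1,0,-1)
state=p1 head=2 tape=001[1]0010   (p1,1)→(p1,0,-1)
state=p1 head=1 tape=00[1]00010   (p1,1)→(p1,0,-1)
state=p1 head=0 tape=0[0]000010   (p1,0)→(pH,1,-1)
state=pH head=-1 tape=[0]1000010
The non-blank tape span at halt is 01000010.

01000010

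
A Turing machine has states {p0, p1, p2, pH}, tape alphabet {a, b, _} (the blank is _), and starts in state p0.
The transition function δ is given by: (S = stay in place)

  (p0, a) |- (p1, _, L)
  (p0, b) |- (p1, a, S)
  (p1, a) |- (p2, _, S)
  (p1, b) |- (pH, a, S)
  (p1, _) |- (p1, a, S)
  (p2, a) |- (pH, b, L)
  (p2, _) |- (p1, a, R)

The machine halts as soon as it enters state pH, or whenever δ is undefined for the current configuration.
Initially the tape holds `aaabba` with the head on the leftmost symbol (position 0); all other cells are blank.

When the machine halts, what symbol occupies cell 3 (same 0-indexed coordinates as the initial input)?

state=p0 head=0 tape=_[a]aabba   (p0,a)→(p1,_,L)
state=p1 head=-1 tape=[_]_aabba   (p1,_)→(p1,a,S)
state=p1 head=-1 tape=[a]_aabba   (p1,a)→(p2,_,S)
state=p2 head=-1 tape=[_]_aabba   (p2,_)→(p1,a,R)
state=p1 head=0 tape=a[_]aabba   (p1,_)→(p1,a,S)
state=p1 head=0 tape=a[a]aabba   (p1,a)→(p2,_,S)
state=p2 head=0 tape=a[_]aabba   (p2,_)→(p1,a,R)
state=p1 head=1 tape=aa[a]abba   (p1,a)→(p2,_,S)
state=p2 head=1 tape=aa[_]abba   (p2,_)→(p1,a,R)
state=p1 head=2 tape=aaa[a]bba   (p1,a)→(p2,_,S)
state=p2 head=2 tape=aaa[_]bba   (p2,_)→(p1,a,R)
state=p1 head=3 tape=aaaa[b]ba   (p1,b)→(pH,a,S)
state=pH head=3 tape=aaaa[a]ba
Cell 3 holds a when M halts.

a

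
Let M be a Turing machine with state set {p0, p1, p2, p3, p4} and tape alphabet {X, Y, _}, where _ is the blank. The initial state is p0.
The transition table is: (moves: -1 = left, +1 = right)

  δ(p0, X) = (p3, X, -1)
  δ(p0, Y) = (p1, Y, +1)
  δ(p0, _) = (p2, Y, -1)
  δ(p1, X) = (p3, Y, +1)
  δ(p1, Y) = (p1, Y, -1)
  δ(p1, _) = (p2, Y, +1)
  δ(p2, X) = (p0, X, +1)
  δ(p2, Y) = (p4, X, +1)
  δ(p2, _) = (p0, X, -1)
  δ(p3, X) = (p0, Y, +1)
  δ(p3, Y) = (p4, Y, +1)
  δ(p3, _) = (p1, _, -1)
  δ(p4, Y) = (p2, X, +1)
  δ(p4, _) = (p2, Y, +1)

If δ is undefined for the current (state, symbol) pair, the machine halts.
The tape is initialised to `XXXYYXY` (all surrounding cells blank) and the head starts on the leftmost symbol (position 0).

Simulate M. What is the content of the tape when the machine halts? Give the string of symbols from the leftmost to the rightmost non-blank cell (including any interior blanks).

YYYXXYYXY

p0 | __[X]XXYYXY   read X → write X, move -1, go to p3
p3 | _[_]XXXYYXY   read _ → write _, move -1, go to p1
p1 | [_]_XXXYYXY   read _ → write Y, move +1, go to p2
p2 | Y[_]XXXYYXY   read _ → write X, move -1, go to p0
p0 | [Y]XXXXYYXY   read Y → write Y, move +1, go to p1
p1 | Y[X]XXXYYXY   read X → write Y, move +1, go to p3
p3 | YY[X]XXYYXY   read X → write Y, move +1, go to p0
p0 | YYY[X]XYYXY   read X → write X, move -1, go to p3
p3 | YY[Y]XXYYXY   read Y → write Y, move +1, go to p4
p4 | YYY[X]XYYXY
The non-blank tape span at halt is YYYXXYYXY.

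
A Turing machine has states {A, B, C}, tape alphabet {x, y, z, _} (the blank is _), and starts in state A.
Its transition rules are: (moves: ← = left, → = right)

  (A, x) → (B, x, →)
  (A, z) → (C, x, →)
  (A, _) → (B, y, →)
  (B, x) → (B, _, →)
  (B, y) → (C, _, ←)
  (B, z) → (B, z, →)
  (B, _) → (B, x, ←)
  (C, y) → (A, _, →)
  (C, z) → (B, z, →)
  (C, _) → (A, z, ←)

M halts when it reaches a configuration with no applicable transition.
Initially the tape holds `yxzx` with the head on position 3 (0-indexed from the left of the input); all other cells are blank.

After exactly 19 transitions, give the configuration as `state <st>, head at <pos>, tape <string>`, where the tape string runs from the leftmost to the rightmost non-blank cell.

state=A head=3 tape=yxz[x]___   (A,x)→(B,x,→)
state=B head=4 tape=yxzx[_]__   (B,_)→(B,x,←)
state=B head=3 tape=yxz[x]x__   (B,x)→(B,_,→)
state=B head=4 tape=yxz_[x]__   (B,x)→(B,_,→)
state=B head=5 tape=yxz__[_]_   (B,_)→(B,x,←)
state=B head=4 tape=yxz_[_]x_   (B,_)→(B,x,←)
state=B head=3 tape=yxz[_]xx_   (B,_)→(B,x,←)
state=B head=2 tape=yx[z]xxx_   (B,z)→(B,z,→)
state=B head=3 tape=yxz[x]xx_   (B,x)→(B,_,→)
state=B head=4 tape=yxz_[x]x_   (B,x)→(B,_,→)
state=B head=5 tape=yxz__[x]_   (B,x)→(B,_,→)
state=B head=6 tape=yxz___[_]   (B,_)→(B,x,←)
state=B head=5 tape=yxz__[_]x   (B,_)→(B,x,←)
state=B head=4 tape=yxz_[_]xx   (B,_)→(B,x,←)
state=B head=3 tape=yxz[_]xxx   (B,_)→(B,x,←)
state=B head=2 tape=yx[z]xxxx   (B,z)→(B,z,→)
state=B head=3 tape=yxz[x]xxx   (B,x)→(B,_,→)
state=B head=4 tape=yxz_[x]xx   (B,x)→(B,_,→)
state=B head=5 tape=yxz__[x]x   (B,x)→(B,_,→)
state=B head=6 tape=yxz___[x]
After 19 steps: state B, head at 6, tape yxz___x.

state B, head at 6, tape yxz___x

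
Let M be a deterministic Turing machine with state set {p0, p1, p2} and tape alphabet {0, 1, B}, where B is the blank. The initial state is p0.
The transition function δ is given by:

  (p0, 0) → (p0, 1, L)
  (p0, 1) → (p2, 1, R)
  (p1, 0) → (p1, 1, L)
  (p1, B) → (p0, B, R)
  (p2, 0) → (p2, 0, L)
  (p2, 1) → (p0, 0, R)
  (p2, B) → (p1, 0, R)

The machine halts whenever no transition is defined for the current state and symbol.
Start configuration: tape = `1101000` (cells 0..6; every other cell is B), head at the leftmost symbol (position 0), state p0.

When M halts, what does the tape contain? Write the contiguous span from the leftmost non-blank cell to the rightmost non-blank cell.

10101010

state=p0 head=0 tape=[1]101000BBB   (p0,1)→(p2,1,R)
state=p2 head=1 tape=1[1]01000BBB   (p2,1)→(p0,0,R)
state=p0 head=2 tape=10[0]1000BBB   (p0,0)→(p0,1,L)
state=p0 head=1 tape=1[0]11000BBB   (p0,0)→(p0,1,L)
state=p0 head=0 tape=[1]111000BBB   (p0,1)→(p2,1,R)
state=p2 head=1 tape=1[1]11000BBB   (p2,1)→(p0,0,R)
state=p0 head=2 tape=10[1]1000BBB   (p0,1)→(p2,1,R)
state=p2 head=3 tape=101[1]000BBB   (p2,1)→(p0,0,R)
state=p0 head=4 tape=1010[0]00BBB   (p0,0)→(p0,1,L)
state=p0 head=3 tape=101[0]100BBB   (p0,0)→(p0,1,L)
state=p0 head=2 tape=10[1]1100BBB   (p0,1)→(p2,1,R)
state=p2 head=3 tape=101[1]100BBB   (p2,1)→(p0,0,R)
state=p0 head=4 tape=1010[1]00BBB   (p0,1)→(p2,1,R)
state=p2 head=5 tape=10101[0]0BBB   (p2,0)→(p2,0,L)
state=p2 head=4 tape=1010[1]00BBB   (p2,1)→(p0,0,R)
state=p0 head=5 tape=10100[0]0BBB   (p0,0)→(p0,1,L)
state=p0 head=4 tape=1010[0]10BBB   (p0,0)→(p0,1,L)
state=p0 head=3 tape=101[0]110BBB   (p0,0)→(p0,1,L)
state=p0 head=2 tape=10[1]1110BBB   (p0,1)→(p2,1,R)
state=p2 head=3 tape=101[1]110BBB   (p2,1)→(p0,0,R)
state=p0 head=4 tape=1010[1]10BBB   (p0,1)→(p2,1,R)
state=p2 head=5 tape=10101[1]0BBB   (p2,1)→(p0,0,R)
state=p0 head=6 tape=101010[0]BBB   (p0,0)→(p0,1,L)
state=p0 head=5 tape=10101[0]1BBB   (p0,0)→(p0,1,L)
state=p0 head=4 tape=1010[1]11BBB   (p0,1)→(p2,1,R)
state=p2 head=5 tape=10101[1]1BBB   (p2,1)→(p0,0,R)
state=p0 head=6 tape=101010[1]BBB   (p0,1)→(p2,1,R)
state=p2 head=7 tape=1010101[B]BB   (p2,B)→(p1,0,R)
state=p1 head=8 tape=10101010[B]B   (p1,B)→(p0,B,R)
state=p0 head=9 tape=10101010B[B]
The non-blank tape span at halt is 10101010.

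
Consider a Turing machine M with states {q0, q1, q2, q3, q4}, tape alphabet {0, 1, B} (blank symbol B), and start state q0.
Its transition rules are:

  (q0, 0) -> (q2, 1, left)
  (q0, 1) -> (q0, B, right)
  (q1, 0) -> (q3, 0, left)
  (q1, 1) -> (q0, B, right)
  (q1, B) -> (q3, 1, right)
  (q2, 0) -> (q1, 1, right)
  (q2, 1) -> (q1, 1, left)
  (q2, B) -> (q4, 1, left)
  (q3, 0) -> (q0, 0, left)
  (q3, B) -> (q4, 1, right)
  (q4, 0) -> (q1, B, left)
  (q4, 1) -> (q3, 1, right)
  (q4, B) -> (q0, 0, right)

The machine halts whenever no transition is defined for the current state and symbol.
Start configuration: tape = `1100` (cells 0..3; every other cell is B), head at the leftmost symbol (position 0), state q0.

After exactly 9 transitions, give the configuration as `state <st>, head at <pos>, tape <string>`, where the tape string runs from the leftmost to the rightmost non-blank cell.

state=q0 head=0 tape=[1]100   (q0,1)→(q0,B,right)
state=q0 head=1 tape=B[1]00   (q0,1)→(q0,B,right)
state=q0 head=2 tape=BB[0]0   (q0,0)→(q2,1,left)
state=q2 head=1 tape=B[B]10   (q2,B)→(q4,1,left)
state=q4 head=0 tape=[B]110   (q4,B)→(q0,0,right)
state=q0 head=1 tape=0[1]10   (q0,1)→(q0,B,right)
state=q0 head=2 tape=0B[1]0   (q0,1)→(q0,B,right)
state=q0 head=3 tape=0BB[0]   (q0,0)→(q2,1,left)
state=q2 head=2 tape=0B[B]1   (q2,B)→(q4,1,left)
state=q4 head=1 tape=0[B]11
After 9 steps: state q4, head at 1, tape 0B11.

state q4, head at 1, tape 0B11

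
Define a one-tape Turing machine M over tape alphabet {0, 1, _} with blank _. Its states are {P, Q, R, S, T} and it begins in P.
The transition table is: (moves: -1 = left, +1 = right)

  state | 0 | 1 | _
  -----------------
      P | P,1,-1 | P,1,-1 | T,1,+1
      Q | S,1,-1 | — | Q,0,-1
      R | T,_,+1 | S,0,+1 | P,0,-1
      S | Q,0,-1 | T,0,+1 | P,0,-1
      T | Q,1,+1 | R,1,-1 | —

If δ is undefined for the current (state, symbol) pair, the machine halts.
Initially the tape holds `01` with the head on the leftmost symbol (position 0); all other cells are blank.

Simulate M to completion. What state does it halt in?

state=P head=0 tape=__[0]1   (P,0)→(P,1,-1)
state=P head=-1 tape=_[_]11   (P,_)→(T,1,+1)
state=T head=0 tape=_1[1]1   (T,1)→(R,1,-1)
state=R head=-1 tape=_[1]11   (R,1)→(S,0,+1)
state=S head=0 tape=_0[1]1   (S,1)→(T,0,+1)
state=T head=1 tape=_00[1]   (T,1)→(R,1,-1)
state=R head=0 tape=_0[0]1   (R,0)→(T,_,+1)
state=T head=1 tape=_0_[1]   (T,1)→(R,1,-1)
state=R head=0 tape=_0[_]1   (R,_)→(P,0,-1)
state=P head=-1 tape=_[0]01   (P,0)→(P,1,-1)
state=P head=-2 tape=[_]101   (P,_)→(T,1,+1)
state=T head=-1 tape=1[1]01   (T,1)→(R,1,-1)
state=R head=-2 tape=[1]101   (R,1)→(S,0,+1)
state=S head=-1 tape=0[1]01   (S,1)→(T,0,+1)
state=T head=0 tape=00[0]1   (T,0)→(Q,1,+1)
state=Q head=1 tape=001[1]
No transition is defined for (Q, 1); M halts in state Q.

Q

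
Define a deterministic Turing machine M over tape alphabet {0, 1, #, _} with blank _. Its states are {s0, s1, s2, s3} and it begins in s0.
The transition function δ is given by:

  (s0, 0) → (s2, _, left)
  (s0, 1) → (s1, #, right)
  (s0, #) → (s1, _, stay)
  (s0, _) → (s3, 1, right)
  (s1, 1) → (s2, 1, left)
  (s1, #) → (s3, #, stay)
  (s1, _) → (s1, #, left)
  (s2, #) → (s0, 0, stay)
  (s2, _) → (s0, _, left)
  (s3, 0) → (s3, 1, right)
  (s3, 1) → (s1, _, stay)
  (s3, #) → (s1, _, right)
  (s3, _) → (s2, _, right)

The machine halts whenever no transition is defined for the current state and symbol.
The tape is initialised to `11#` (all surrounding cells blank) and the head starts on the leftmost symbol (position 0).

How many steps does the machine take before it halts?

10

state=s0 head=0 tape=__[1]1#   (s0,1)→(s1,#,right)
state=s1 head=1 tape=__#[1]#   (s1,1)→(s2,1,left)
state=s2 head=0 tape=__[#]1#   (s2,#)→(s0,0,stay)
state=s0 head=0 tape=__[0]1#   (s0,0)→(s2,_,left)
state=s2 head=-1 tape=_[_]_1#   (s2,_)→(s0,_,left)
state=s0 head=-2 tape=[_]__1#   (s0,_)→(s3,1,right)
state=s3 head=-1 tape=1[_]_1#   (s3,_)→(s2,_,right)
state=s2 head=0 tape=1_[_]1#   (s2,_)→(s0,_,left)
state=s0 head=-1 tape=1[_]_1#   (s0,_)→(s3,1,right)
state=s3 head=0 tape=11[_]1#   (s3,_)→(s2,_,right)
state=s2 head=1 tape=11_[1]#
M halts after 10 transitions.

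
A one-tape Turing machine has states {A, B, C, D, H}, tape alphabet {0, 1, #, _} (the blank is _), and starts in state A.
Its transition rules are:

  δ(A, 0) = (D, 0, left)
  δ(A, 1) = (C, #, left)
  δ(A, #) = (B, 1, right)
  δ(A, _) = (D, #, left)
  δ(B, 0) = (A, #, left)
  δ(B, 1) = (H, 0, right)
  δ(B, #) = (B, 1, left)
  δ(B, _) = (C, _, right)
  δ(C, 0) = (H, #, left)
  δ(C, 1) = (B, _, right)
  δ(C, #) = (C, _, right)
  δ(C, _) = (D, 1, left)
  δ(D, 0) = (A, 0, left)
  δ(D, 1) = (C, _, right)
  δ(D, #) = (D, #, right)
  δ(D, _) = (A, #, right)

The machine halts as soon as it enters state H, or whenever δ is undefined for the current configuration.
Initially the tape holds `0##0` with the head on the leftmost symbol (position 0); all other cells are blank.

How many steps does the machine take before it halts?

18

state=A head=0 tape=___[0]##0   (A,0)→(D,0,left)
state=D head=-1 tape=__[_]0##0   (D,_)→(A,#,right)
state=A head=0 tape=__#[0]##0   (A,0)→(D,0,left)
state=D head=-1 tape=__[#]0##0   (D,#)→(D,#,right)
state=D head=0 tape=__#[0]##0   (D,0)→(A,0,left)
state=A head=-1 tape=__[#]0##0   (A,#)→(B,1,right)
state=B head=0 tape=__1[0]##0   (B,0)→(A,#,left)
state=A head=-1 tape=__[1]###0   (A,1)→(C,#,left)
state=C head=-2 tape=_[_]####0   (C,_)→(D,1,left)
state=D head=-3 tape=[_]1####0   (D,_)→(A,#,right)
state=A head=-2 tape=#[1]####0   (A,1)→(C,#,left)
state=C head=-3 tape=[#]#####0   (C,#)→(C,_,right)
state=C head=-2 tape=_[#]####0   (C,#)→(C,_,right)
state=C head=-1 tape=__[#]###0   (C,#)→(C,_,right)
state=C head=0 tape=___[#]##0   (C,#)→(C,_,right)
state=C head=1 tape=____[#]#0   (C,#)→(C,_,right)
state=C head=2 tape=_____[#]0   (C,#)→(C,_,right)
state=C head=3 tape=______[0]   (C,0)→(H,#,left)
state=H head=2 tape=_____[_]#
M halts after 18 transitions.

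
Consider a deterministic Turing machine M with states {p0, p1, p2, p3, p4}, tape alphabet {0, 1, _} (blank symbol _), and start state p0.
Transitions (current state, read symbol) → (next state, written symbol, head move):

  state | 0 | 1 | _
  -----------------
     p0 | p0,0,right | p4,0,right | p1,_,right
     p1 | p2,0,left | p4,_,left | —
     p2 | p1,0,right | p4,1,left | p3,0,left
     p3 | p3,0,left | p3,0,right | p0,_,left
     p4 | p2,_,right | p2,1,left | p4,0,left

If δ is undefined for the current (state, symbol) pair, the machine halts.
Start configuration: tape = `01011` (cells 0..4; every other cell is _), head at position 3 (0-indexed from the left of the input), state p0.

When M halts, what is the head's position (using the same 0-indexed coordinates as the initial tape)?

p0 | __010[1]1   read 1 → write 0, move right, go to p4
p4 | __0100[1]   read 1 → write 1, move left, go to p2
p2 | __010[0]1   read 0 → write 0, move right, go to p1
p1 | __0100[1]   read 1 → write _, move left, go to p4
p4 | __010[0]_   read 0 → write _, move right, go to p2
p2 | __010_[_]   read _ → write 0, move left, go to p3
p3 | __010[_]0   read _ → write _, move left, go to p0
p0 | __01[0]_0   read 0 → write 0, move right, go to p0
p0 | __010[_]0   read _ → write _, move right, go to p1
p1 | __010_[0]   read 0 → write 0, move left, go to p2
p2 | __010[_]0   read _ → write 0, move left, go to p3
p3 | __01[0]00   read 0 → write 0, move left, go to p3
p3 | __0[1]000   read 1 → write 0, move right, go to p3
p3 | __00[0]00   read 0 → write 0, move left, go to p3
p3 | __0[0]000   read 0 → write 0, move left, go to p3
p3 | __[0]0000   read 0 → write 0, move left, go to p3
p3 | _[_]00000   read _ → write _, move left, go to p0
p0 | [_]_00000   read _ → write _, move right, go to p1
p1 | _[_]00000
At halt the head is at cell -1.

-1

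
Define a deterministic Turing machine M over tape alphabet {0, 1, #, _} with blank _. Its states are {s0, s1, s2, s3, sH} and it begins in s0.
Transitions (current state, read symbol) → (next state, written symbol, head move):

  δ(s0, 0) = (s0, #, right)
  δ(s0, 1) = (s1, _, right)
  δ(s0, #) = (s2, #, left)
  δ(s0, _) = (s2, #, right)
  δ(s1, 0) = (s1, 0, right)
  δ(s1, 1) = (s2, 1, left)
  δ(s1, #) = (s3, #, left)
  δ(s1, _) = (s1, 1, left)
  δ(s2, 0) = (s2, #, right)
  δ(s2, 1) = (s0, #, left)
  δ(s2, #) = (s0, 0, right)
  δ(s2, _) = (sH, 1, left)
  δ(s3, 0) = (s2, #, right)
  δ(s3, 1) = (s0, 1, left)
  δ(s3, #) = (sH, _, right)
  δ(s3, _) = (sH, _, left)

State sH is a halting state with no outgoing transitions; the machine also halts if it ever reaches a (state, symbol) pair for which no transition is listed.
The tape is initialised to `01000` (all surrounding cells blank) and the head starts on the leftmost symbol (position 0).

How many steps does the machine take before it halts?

state=s0 head=0 tape=[0]1000___   (s0,0)→(s0,#,right)
state=s0 head=1 tape=#[1]000___   (s0,1)→(s1,_,right)
state=s1 head=2 tape=#_[0]00___   (s1,0)→(s1,0,right)
state=s1 head=3 tape=#_0[0]0___   (s1,0)→(s1,0,right)
state=s1 head=4 tape=#_00[0]___   (s1,0)→(s1,0,right)
state=s1 head=5 tape=#_000[_]__   (s1,_)→(s1,1,left)
state=s1 head=4 tape=#_00[0]1__   (s1,0)→(s1,0,right)
state=s1 head=5 tape=#_000[1]__   (s1,1)→(s2,1,left)
state=s2 head=4 tape=#_00[0]1__   (s2,0)→(s2,#,right)
state=s2 head=5 tape=#_00#[1]__   (s2,1)→(s0,#,left)
state=s0 head=4 tape=#_00[#]#__   (s0,#)→(s2,#,left)
state=s2 head=3 tape=#_0[0]##__   (s2,0)→(s2,#,right)
state=s2 head=4 tape=#_0#[#]#__   (s2,#)→(s0,0,right)
state=s0 head=5 tape=#_0#0[#]__   (s0,#)→(s2,#,left)
state=s2 head=4 tape=#_0#[0]#__   (s2,0)→(s2,#,right)
state=s2 head=5 tape=#_0##[#]__   (s2,#)→(s0,0,right)
state=s0 head=6 tape=#_0##0[_]_   (s0,_)→(s2,#,right)
state=s2 head=7 tape=#_0##0#[_]   (s2,_)→(sH,1,left)
state=sH head=6 tape=#_0##0[#]1
M halts after 18 transitions.

18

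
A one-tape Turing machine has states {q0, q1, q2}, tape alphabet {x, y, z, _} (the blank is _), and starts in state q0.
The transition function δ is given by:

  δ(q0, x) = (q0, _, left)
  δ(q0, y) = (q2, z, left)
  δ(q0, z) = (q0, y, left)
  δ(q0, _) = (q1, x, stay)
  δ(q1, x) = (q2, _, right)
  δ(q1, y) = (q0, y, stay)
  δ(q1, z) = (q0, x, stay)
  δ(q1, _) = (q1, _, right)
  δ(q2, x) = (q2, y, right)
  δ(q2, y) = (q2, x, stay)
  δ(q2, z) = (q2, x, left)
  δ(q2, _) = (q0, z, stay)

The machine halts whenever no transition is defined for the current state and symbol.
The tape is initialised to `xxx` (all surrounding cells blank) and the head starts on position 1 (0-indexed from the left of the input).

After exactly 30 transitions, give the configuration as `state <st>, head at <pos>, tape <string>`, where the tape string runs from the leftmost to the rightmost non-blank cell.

state q2, head at 1, tape yyxzy

q0 | __x[x]x_   read x → write _, move left, go to q0
q0 | __[x]_x_   read x → write _, move left, go to q0
q0 | _[_]__x_   read _ → write x, move stay, go to q1
q1 | _[x]__x_   read x → write _, move right, go to q2
q2 | __[_]_x_   read _ → write z, move stay, go to q0
q0 | __[z]_x_   read z → write y, move left, go to q0
q0 | _[_]y_x_   read _ → write x, move stay, go to q1
q1 | _[x]y_x_   read x → write _, move right, go to q2
q2 | __[y]_x_   read y → write x, move stay, go to q2
q2 | __[x]_x_   read x → write y, move right, go to q2
q2 | __y[_]x_   read _ → write z, move stay, go to q0
q0 | __y[z]x_   read z → write y, move left, go to q0
q0 | __[y]yx_   read y → write z, move left, go to q2
q2 | _[_]zyx_   read _ → write z, move stay, go to q0
q0 | _[z]zyx_   read z → write y, move left, go to q0
q0 | [_]yzyx_   read _ → write x, move stay, go to q1
q1 | [x]yzyx_   read x → write _, move right, go to q2
q2 | _[y]zyx_   read y → write x, move stay, go to q2
q2 | _[x]zyx_   read x → write y, move right, go to q2
q2 | _y[z]yx_   read z → write x, move left, go to q2
q2 | _[y]xyx_   read y → write x, move stay, go to q2
q2 | _[x]xyx_   read x → write y, move right, go to q2
q2 | _y[x]yx_   read x → write y, move right, go to q2
q2 | _yy[y]x_   read y → write x, move stay, go to q2
q2 | _yy[x]x_   read x → write y, move right, go to q2
q2 | _yyy[x]_   read x → write y, move right, go to q2
q2 | _yyyy[_]   read _ → write z, move stay, go to q0
q0 | _yyyy[z]   read z → write y, move left, go to q0
q0 | _yyy[y]y   read y → write z, move left, go to q2
q2 | _yy[y]zy   read y → write x, move stay, go to q2
q2 | _yy[x]zy
After 30 steps: state q2, head at 1, tape yyxzy.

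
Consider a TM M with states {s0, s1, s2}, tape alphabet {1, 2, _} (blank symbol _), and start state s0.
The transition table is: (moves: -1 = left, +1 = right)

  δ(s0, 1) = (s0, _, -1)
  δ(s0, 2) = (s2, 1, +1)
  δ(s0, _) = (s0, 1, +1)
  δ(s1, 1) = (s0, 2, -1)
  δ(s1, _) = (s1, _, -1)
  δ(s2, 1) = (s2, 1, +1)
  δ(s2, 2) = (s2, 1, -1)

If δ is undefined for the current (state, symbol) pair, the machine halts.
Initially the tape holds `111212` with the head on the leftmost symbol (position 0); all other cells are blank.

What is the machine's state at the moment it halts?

s2

s0 | ___[1]11212_   read 1 → write _, move -1, go to s0
s0 | __[_]_11212_   read _ → write 1, move +1, go to s0
s0 | __1[_]11212_   read _ → write 1, move +1, go to s0
s0 | __11[1]1212_   read 1 → write _, move -1, go to s0
s0 | __1[1]_1212_   read 1 → write _, move -1, go to s0
s0 | __[1]__1212_   read 1 → write _, move -1, go to s0
s0 | _[_]___1212_   read _ → write 1, move +1, go to s0
s0 | _1[_]__1212_   read _ → write 1, move +1, go to s0
s0 | _11[_]_1212_   read _ → write 1, move +1, go to s0
s0 | _111[_]1212_   read _ → write 1, move +1, go to s0
s0 | _1111[1]212_   read 1 → write _, move -1, go to s0
s0 | _111[1]_212_   read 1 → write _, move -1, go to s0
s0 | _11[1]__212_   read 1 → write _, move -1, go to s0
s0 | _1[1]___212_   read 1 → write _, move -1, go to s0
s0 | _[1]____212_   read 1 → write _, move -1, go to s0
s0 | [_]_____212_   read _ → write 1, move +1, go to s0
s0 | 1[_]____212_   read _ → write 1, move +1, go to s0
s0 | 11[_]___212_   read _ → write 1, move +1, go to s0
s0 | 111[_]__212_   read _ → write 1, move +1, go to s0
s0 | 1111[_]_212_   read _ → write 1, move +1, go to s0
s0 | 11111[_]212_   read _ → write 1, move +1, go to s0
s0 | 111111[2]12_   read 2 → write 1, move +1, go to s2
s2 | 1111111[1]2_   read 1 → write 1, move +1, go to s2
s2 | 11111111[2]_   read 2 → write 1, move -1, go to s2
s2 | 1111111[1]1_   read 1 → write 1, move +1, go to s2
s2 | 11111111[1]_   read 1 → write 1, move +1, go to s2
s2 | 111111111[_]
No transition is defined for (s2, _); M halts in state s2.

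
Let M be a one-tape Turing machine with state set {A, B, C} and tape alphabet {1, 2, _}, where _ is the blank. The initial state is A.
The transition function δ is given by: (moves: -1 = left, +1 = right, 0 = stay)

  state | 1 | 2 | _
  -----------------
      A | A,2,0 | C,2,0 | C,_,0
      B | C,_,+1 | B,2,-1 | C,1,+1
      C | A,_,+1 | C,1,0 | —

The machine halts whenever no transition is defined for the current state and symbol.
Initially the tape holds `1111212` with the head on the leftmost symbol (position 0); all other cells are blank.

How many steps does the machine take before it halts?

27

state=A head=0 tape=[1]111212_   (A,1)→(A,2,0)
state=A head=0 tape=[2]111212_   (A,2)→(C,2,0)
state=C head=0 tape=[2]111212_   (C,2)→(C,1,0)
state=C head=0 tape=[1]111212_   (C,1)→(A,_,+1)
state=A head=1 tape=_[1]11212_   (A,1)→(A,2,0)
state=A head=1 tape=_[2]11212_   (A,2)→(C,2,0)
state=C head=1 tape=_[2]11212_   (C,2)→(C,1,0)
state=C head=1 tape=_[1]11212_   (C,1)→(A,_,+1)
state=A head=2 tape=__[1]1212_   (A,1)→(A,2,0)
state=A head=2 tape=__[2]1212_   (A,2)→(C,2,0)
state=C head=2 tape=__[2]1212_   (C,2)→(C,1,0)
state=C head=2 tape=__[1]1212_   (C,1)→(A,_,+1)
state=A head=3 tape=___[1]212_   (A,1)→(A,2,0)
state=A head=3 tape=___[2]212_   (A,2)→(C,2,0)
state=C head=3 tape=___[2]212_   (C,2)→(C,1,0)
state=C head=3 tape=___[1]212_   (C,1)→(A,_,+1)
state=A head=4 tape=____[2]12_   (A,2)→(C,2,0)
state=C head=4 tape=____[2]12_   (C,2)→(C,1,0)
state=C head=4 tape=____[1]12_   (C,1)→(A,_,+1)
state=A head=5 tape=_____[1]2_   (A,1)→(A,2,0)
state=A head=5 tape=_____[2]2_   (A,2)→(C,2,0)
state=C head=5 tape=_____[2]2_   (C,2)→(C,1,0)
state=C head=5 tape=_____[1]2_   (C,1)→(A,_,+1)
state=A head=6 tape=______[2]_   (A,2)→(C,2,0)
state=C head=6 tape=______[2]_   (C,2)→(C,1,0)
state=C head=6 tape=______[1]_   (C,1)→(A,_,+1)
state=A head=7 tape=_______[_]   (A,_)→(C,_,0)
state=C head=7 tape=_______[_]
M halts after 27 transitions.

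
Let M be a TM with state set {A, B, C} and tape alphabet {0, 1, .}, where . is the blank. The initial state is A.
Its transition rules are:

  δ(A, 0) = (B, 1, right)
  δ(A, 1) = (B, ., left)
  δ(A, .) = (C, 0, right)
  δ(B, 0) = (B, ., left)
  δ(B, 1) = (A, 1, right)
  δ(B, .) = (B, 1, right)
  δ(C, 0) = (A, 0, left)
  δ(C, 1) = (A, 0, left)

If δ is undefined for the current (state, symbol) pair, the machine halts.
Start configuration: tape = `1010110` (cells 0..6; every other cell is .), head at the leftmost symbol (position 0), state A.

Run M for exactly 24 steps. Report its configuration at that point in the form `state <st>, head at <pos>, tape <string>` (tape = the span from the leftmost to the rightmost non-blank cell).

state B, head at 4, tape 111111.0

state=A head=0 tape=.[1]010110   (A,1)→(B,.,left)
state=B head=-1 tape=[.].010110   (B,.)→(B,1,right)
state=B head=0 tape=1[.]010110   (B,.)→(B,1,right)
state=B head=1 tape=11[0]10110   (B,0)→(B,.,left)
state=B head=0 tape=1[1].10110   (B,1)→(A,1,right)
state=A head=1 tape=11[.]10110   (A,.)→(C,0,right)
state=C head=2 tape=110[1]0110   (C,1)→(A,0,left)
state=A head=1 tape=11[0]00110   (A,0)→(B,1,right)
state=B head=2 tape=111[0]0110   (B,0)→(B,.,left)
state=B head=1 tape=11[1].0110   (B,1)→(A,1,right)
state=A head=2 tape=111[.]0110   (A,.)→(C,0,right)
state=C head=3 tape=1110[0]110   (C,0)→(A,0,left)
state=A head=2 tape=111[0]0110   (A,0)→(B,1,right)
state=B head=3 tape=1111[0]110   (B,0)→(B,.,left)
state=B head=2 tape=111[1].110   (B,1)→(A,1,right)
state=A head=3 tape=1111[.]110   (A,.)→(C,0,right)
state=C head=4 tape=11110[1]10   (C,1)→(A,0,left)
state=A head=3 tape=1111[0]010   (A,0)→(B,1,right)
state=B head=4 tape=11111[0]10   (B,0)→(B,.,left)
state=B head=3 tape=1111[1].10   (B,1)→(A,1,right)
state=A head=4 tape=11111[.]10   (A,.)→(C,0,right)
state=C head=5 tape=111110[1]0   (C,1)→(A,0,left)
state=A head=4 tape=11111[0]00   (A,0)→(B,1,right)
state=B head=5 tape=111111[0]0   (B,0)→(B,.,left)
state=B head=4 tape=11111[1].0
After 24 steps: state B, head at 4, tape 111111.0.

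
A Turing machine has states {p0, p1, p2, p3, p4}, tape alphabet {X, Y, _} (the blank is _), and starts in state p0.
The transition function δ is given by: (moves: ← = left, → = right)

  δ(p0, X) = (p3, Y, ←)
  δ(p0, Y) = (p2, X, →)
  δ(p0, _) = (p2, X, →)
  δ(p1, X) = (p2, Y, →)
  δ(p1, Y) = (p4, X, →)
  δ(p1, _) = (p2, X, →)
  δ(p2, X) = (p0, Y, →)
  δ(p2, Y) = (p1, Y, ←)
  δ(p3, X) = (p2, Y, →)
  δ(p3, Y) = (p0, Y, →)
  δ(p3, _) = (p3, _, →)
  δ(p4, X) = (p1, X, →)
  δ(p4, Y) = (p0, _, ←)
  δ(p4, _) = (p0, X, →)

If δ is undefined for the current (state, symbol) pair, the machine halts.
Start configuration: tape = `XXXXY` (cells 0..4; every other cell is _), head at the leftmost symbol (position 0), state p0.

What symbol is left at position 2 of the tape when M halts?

state=p0 head=0 tape=_[X]XXXY   (p0,X)→(p3,Y,←)
state=p3 head=-1 tape=[_]YXXXY   (p3,_)→(p3,_,→)
state=p3 head=0 tape=_[Y]XXXY   (p3,Y)→(p0,Y,→)
state=p0 head=1 tape=_Y[X]XXY   (p0,X)→(p3,Y,←)
state=p3 head=0 tape=_[Y]YXXY   (p3,Y)→(p0,Y,→)
state=p0 head=1 tape=_Y[Y]XXY   (p0,Y)→(p2,X,→)
state=p2 head=2 tape=_YX[X]XY   (p2,X)→(p0,Y,→)
state=p0 head=3 tape=_YXY[X]Y   (p0,X)→(p3,Y,←)
state=p3 head=2 tape=_YX[Y]YY   (p3,Y)→(p0,Y,→)
state=p0 head=3 tape=_YXY[Y]Y   (p0,Y)→(p2,X,→)
state=p2 head=4 tape=_YXYX[Y]   (p2,Y)→(p1,Y,←)
state=p1 head=3 tape=_YXY[X]Y   (p1,X)→(p2,Y,→)
state=p2 head=4 tape=_YXYY[Y]   (p2,Y)→(p1,Y,←)
state=p1 head=3 tape=_YXY[Y]Y   (p1,Y)→(p4,X,→)
state=p4 head=4 tape=_YXYX[Y]   (p4,Y)→(p0,_,←)
state=p0 head=3 tape=_YXY[X]_   (p0,X)→(p3,Y,←)
state=p3 head=2 tape=_YX[Y]Y_   (p3,Y)→(p0,Y,→)
state=p0 head=3 tape=_YXY[Y]_   (p0,Y)→(p2,X,→)
state=p2 head=4 tape=_YXYX[_]
Cell 2 holds Y when M halts.

Y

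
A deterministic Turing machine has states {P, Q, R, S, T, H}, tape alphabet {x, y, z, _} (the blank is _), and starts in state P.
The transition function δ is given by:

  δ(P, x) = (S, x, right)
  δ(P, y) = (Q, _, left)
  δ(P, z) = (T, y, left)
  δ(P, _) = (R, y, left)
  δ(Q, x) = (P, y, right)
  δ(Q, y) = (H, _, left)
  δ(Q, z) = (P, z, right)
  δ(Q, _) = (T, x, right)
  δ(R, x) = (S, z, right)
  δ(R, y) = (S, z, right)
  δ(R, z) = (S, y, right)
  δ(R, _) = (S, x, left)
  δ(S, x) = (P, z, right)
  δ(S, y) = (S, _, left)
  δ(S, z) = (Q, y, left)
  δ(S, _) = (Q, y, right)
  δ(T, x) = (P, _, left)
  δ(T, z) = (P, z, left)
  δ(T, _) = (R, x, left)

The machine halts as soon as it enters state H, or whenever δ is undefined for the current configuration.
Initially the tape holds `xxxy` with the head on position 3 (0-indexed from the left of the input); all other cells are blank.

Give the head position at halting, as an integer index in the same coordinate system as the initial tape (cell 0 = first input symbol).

state=P head=3 tape=xxx[y]   (P,y)→(Q,_,left)
state=Q head=2 tape=xx[x]_   (Q,x)→(P,y,right)
state=P head=3 tape=xxy[_]   (P,_)→(R,y,left)
state=R head=2 tape=xx[y]y   (R,y)→(S,z,right)
state=S head=3 tape=xxz[y]   (S,y)→(S,_,left)
state=S head=2 tape=xx[z]_   (S,z)→(Q,y,left)
state=Q head=1 tape=x[x]y_   (Q,x)→(P,y,right)
state=P head=2 tape=xy[y]_   (P,y)→(Q,_,left)
state=Q head=1 tape=x[y]__   (Q,y)→(H,_,left)
state=H head=0 tape=[x]___
At halt the head is at cell 0.

0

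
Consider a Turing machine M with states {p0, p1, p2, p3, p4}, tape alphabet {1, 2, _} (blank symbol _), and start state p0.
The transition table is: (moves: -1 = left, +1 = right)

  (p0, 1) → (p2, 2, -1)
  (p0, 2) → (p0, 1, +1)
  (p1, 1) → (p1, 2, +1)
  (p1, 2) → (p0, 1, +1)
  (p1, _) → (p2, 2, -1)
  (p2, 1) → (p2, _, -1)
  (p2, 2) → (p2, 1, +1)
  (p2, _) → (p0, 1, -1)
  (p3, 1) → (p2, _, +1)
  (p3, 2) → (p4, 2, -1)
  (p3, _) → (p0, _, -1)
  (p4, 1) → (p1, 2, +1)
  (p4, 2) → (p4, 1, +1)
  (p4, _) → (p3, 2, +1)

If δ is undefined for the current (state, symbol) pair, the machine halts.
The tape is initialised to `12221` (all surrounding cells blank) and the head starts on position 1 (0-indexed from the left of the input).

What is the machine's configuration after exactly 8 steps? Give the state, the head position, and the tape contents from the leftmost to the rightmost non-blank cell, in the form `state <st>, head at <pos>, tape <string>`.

state=p0 head=1 tape=_1[2]221   (p0,2)→(p0,1,+1)
state=p0 head=2 tape=_11[2]21   (p0,2)→(p0,1,+1)
state=p0 head=3 tape=_111[2]1   (p0,2)→(p0,1,+1)
state=p0 head=4 tape=_1111[1]   (p0,1)→(p2,2,-1)
state=p2 head=3 tape=_111[1]2   (p2,1)→(p2,_,-1)
state=p2 head=2 tape=_11[1]_2   (p2,1)→(p2,_,-1)
state=p2 head=1 tape=_1[1]__2   (p2,1)→(p2,_,-1)
state=p2 head=0 tape=_[1]___2   (p2,1)→(p2,_,-1)
state=p2 head=-1 tape=[_]____2
After 8 steps: state p2, head at -1, tape 2.

state p2, head at -1, tape 2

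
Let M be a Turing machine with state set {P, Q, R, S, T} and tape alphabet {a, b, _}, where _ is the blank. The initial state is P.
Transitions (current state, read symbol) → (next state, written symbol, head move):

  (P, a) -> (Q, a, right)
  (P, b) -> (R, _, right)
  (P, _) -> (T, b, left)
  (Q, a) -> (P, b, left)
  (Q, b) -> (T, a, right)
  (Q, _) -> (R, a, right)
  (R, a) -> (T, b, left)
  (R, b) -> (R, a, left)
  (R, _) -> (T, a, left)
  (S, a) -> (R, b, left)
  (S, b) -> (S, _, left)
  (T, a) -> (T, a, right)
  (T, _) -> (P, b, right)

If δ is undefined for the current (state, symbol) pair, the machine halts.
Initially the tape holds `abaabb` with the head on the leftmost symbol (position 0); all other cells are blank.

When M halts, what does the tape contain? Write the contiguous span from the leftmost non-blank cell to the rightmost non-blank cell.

aaaabb

state=P head=0 tape=[a]baabb   (P,a)→(Q,a,right)
state=Q head=1 tape=a[b]aabb   (Q,b)→(T,a,right)
state=T head=2 tape=aa[a]abb   (T,a)→(T,a,right)
state=T head=3 tape=aaa[a]bb   (T,a)→(T,a,right)
state=T head=4 tape=aaaa[b]b
The non-blank tape span at halt is aaaabb.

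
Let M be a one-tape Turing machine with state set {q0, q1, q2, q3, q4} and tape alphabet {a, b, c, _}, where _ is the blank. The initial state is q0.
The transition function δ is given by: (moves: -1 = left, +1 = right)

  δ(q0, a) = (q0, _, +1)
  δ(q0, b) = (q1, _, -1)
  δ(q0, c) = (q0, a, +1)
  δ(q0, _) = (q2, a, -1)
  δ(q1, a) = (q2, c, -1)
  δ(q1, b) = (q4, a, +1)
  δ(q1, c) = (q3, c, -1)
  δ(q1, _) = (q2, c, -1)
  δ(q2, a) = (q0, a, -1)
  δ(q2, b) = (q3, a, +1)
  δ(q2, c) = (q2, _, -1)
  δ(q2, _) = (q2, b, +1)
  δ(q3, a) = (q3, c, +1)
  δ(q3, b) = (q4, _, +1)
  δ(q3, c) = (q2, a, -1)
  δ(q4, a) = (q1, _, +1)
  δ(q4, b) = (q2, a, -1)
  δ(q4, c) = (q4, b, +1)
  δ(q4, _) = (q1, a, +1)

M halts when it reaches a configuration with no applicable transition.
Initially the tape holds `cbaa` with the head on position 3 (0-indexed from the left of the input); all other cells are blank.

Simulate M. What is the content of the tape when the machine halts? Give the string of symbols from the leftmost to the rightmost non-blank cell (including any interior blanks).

q0 | ____cba[a]_   read a → write _, move +1, go to q0
q0 | ____cba_[_]   read _ → write a, move -1, go to q2
q2 | ____cba[_]a   read _ → write b, move +1, go to q2
q2 | ____cbab[a]   read a → write a, move -1, go to q0
q0 | ____cba[b]a   read b → write _, move -1, go to q1
q1 | ____cb[a]_a   read a → write c, move -1, go to q2
q2 | ____c[b]c_a   read b → write a, move +1, go to q3
q3 | ____ca[c]_a   read c → write a, move -1, go to q2
q2 | ____c[a]a_a   read a → write a, move -1, go to q0
q0 | ____[c]aa_a   read c → write a, move +1, go to q0
q0 | ____a[a]a_a   read a → write _, move +1, go to q0
q0 | ____a_[a]_a   read a → write _, move +1, go to q0
q0 | ____a__[_]a   read _ → write a, move -1, go to q2
q2 | ____a_[_]aa   read _ → write b, move +1, go to q2
q2 | ____a_b[a]a   read a → write a, move -1, go to q0
q0 | ____a_[b]aa   read b → write _, move -1, go to q1
q1 | ____a[_]_aa   read _ → write c, move -1, go to q2
q2 | ____[a]c_aa   read a → write a, move -1, go to q0
q0 | ___[_]ac_aa   read _ → write a, move -1, go to q2
q2 | __[_]aac_aa   read _ → write b, move +1, go to q2
q2 | __b[a]ac_aa   read a → write a, move -1, go to q0
q0 | __[b]aac_aa   read b → write _, move -1, go to q1
q1 | _[_]_aac_aa   read _ → write c, move -1, go to q2
q2 | [_]c_aac_aa   read _ → write b, move +1, go to q2
q2 | b[c]_aac_aa   read c → write _, move -1, go to q2
q2 | [b]__aac_aa   read b → write a, move +1, go to q3
q3 | a[_]_aac_aa
The non-blank tape span at halt is a__aac_aa.

a__aac_aa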